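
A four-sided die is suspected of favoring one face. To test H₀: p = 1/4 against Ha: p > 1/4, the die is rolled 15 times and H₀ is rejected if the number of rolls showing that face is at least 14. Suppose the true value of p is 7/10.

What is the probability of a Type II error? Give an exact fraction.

A Type II error is failing to reject when Ha holds: with p = 7/10, β = P(Y ≤ 13).
Equivalently, β = 1 − P(Y ≥ 14) = 241183100052963/250000000000000.

241183100052963/250000000000000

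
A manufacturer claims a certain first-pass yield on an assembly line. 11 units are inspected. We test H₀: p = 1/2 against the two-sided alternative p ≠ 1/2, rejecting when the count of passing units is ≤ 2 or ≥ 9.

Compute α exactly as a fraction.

The significance level is the null-hypothesis probability of the rejection region {≤2} ∪ {≥9}.
The two tails are symmetric, so α = 2·(1 + 11 + 55)/2^11 = 134/2048 = 67/1024.

67/1024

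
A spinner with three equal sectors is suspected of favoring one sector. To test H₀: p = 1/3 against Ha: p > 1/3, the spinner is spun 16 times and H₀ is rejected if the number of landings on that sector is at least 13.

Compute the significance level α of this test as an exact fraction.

4993/43046721

The Type I error probability is α = P(K ≥ 13) computed under H₀, where K ~ Binomial(16, 1/3).
Summing C(16,j)(1/3)^j(2/3)^{16−j} for j = 13,…,16 gives 4993/43046721.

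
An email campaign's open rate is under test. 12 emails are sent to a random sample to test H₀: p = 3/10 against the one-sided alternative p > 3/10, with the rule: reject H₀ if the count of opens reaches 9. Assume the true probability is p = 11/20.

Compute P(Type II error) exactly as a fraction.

β = P(fail to reject H₀ | Ha true) = P(X ≤ 8 | p = 11/20), X ~ Binomial(12, 11/20).
Summing C(12,j)·(11/20)^j·(9/20)^{12-j} for j = 0..8 gives 709043757719553/819200000000000.

709043757719553/819200000000000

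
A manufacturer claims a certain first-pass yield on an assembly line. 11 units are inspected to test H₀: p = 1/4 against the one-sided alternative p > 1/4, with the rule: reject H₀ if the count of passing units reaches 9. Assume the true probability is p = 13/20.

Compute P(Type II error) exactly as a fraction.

32762721984671/40960000000000

A Type II error is failing to reject when Ha holds: with p = 13/20, β = P(K ≤ 8).
Adding the binomial probabilities P(K=0)+…+P(K=8) at p = 13/20 gives 32762721984671/40960000000000.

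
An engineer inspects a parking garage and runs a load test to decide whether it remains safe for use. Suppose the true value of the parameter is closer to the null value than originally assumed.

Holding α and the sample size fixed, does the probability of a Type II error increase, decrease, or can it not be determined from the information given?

A smaller true effect puts the Ha sampling distribution closer to H₀, so more of it falls in the non-rejection region.

It increases.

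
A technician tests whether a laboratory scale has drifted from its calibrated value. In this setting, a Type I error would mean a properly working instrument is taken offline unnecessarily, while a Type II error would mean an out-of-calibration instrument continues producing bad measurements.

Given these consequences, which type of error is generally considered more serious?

The Type II consequence (an out-of-calibration instrument continues producing bad measurements) is more severe than the Type I consequence (a properly working instrument is taken offline unnecessarily).

Type II error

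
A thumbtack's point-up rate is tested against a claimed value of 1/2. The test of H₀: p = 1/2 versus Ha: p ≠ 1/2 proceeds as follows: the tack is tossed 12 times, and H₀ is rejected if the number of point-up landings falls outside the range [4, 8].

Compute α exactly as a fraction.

The significance level is the null-hypothesis probability of the rejection region {≤3} ∪ {≥9}.
Each tail has probability (1 + 12 + 66 + 220)/4096; doubling gives α = 598/4096 = 299/2048.

299/2048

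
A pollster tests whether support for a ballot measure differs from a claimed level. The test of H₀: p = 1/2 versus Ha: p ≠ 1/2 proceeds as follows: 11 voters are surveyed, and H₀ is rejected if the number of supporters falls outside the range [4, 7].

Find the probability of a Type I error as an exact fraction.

29/128

α = P(Y ≤ 3 or Y ≥ 8 | p = 1/2), Y ~ Binomial(11, 1/2).
The two tails are symmetric, so α = 2·(1 + 11 + 55 + 165)/2^11 = 464/2048 = 29/128.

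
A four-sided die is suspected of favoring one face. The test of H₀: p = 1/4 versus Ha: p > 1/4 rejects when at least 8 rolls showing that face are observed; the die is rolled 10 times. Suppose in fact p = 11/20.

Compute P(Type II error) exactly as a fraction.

A Type II error is failing to reject when Ha holds: with p = 11/20, β = P(X ≤ 7).
Adding the binomial probabilities P(X=0)+…+P(X=7) at p = 11/20 gives 2305127290491/2560000000000.

2305127290491/2560000000000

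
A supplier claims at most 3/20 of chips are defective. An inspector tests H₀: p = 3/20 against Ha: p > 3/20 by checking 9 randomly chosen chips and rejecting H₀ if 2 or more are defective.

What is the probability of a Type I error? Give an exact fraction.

51266668149/128000000000

The significance level is the probability, assuming p = 3/20, of seeing 2 or more defectives in 9 draws.
α = 1 − P(Y ≤ 1) = 1 − 76733331851/128000000000 = 51266668149/128000000000.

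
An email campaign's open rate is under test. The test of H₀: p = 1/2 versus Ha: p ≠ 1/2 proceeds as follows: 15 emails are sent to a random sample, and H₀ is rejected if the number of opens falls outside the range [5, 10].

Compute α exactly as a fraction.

1941/16384

α = P(X ≤ 4 or X ≥ 11 | p = 1/2), X ~ Binomial(15, 1/2).
By symmetry, α = 2·P(X ≤ 4) = 2·(1 + 15 + 105 + 455 + 1365)/32768 = 3882/32768 = 1941/16384.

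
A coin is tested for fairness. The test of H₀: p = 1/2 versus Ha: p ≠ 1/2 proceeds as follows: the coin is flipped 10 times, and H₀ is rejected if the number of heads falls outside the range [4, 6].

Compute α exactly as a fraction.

11/32

α = P(X ≤ 3 or X ≥ 7 | p = 1/2), X ~ Binomial(10, 1/2).
Each tail has probability (1 + 10 + 45 + 120)/1024; doubling gives α = 352/1024 = 11/32.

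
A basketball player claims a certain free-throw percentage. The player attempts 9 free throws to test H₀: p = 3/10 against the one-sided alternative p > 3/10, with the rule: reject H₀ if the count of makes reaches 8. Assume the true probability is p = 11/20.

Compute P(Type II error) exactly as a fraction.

123069745737/128000000000

Under the alternative p = 11/20, K ~ Binomial(9, 11/20); β is the probability the test does not reject, P(K < 8).
Adding the binomial probabilities P(K=0)+…+P(K=7) at p = 11/20 gives 123069745737/128000000000.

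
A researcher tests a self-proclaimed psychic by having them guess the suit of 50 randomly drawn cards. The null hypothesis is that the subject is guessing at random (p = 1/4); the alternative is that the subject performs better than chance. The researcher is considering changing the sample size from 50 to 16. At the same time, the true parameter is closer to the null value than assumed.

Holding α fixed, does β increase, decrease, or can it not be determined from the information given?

It increases.

Reducing n widens both sampling distributions, so the test has less ability to distinguish Ha from H₀. A smaller departure from H₀ means the test statistic under Ha is distributed closer to where it would be under H₀; rejection becomes less likely. Both changes push β in the same direction.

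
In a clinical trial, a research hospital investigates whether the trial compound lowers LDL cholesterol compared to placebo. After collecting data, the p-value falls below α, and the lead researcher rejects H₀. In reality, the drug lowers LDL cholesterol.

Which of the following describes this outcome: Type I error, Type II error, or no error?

The conventional null hypothesis here is that the drug has no effect on LDL cholesterol.
The test rejected a false H₀ — the decision matches the true state.

Neither — the decision is correct.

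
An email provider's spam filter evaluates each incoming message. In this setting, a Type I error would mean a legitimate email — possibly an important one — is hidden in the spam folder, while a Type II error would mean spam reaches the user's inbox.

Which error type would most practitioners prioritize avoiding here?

Type I error

The Type I consequence (a legitimate email — possibly an important one — is hidden in the spam folder) is more severe than the Type II consequence (spam reaches the user's inbox).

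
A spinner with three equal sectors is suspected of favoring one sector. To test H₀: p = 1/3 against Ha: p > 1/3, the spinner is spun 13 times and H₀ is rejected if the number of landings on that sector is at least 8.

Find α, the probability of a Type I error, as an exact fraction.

α = P(reject H₀ | H₀ true) = P(Y ≥ 8 | p = 1/3), with Y ~ Binomial(13, 1/3).
Adding the binomial terms for j = 8 through 13 with p = 1/3 yields 6139/177147.

6139/177147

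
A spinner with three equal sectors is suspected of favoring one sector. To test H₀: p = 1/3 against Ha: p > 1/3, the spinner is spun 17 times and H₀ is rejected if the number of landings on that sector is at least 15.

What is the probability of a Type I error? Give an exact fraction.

193/43046721

Under H₀, S ~ Binomial(17, 1/3), and α = P(S ≥ 15).
P(S ≥ 15) = Σ_{j=15}^{17} C(17,j)·(1/3)^j·(2/3)^{17-j} = 193/43046721.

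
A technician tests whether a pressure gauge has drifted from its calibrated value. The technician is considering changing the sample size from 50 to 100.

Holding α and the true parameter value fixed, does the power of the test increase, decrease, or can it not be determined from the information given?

Increasing n separates the H₀ and Ha sampling distributions, so under Ha fewer outcomes land in the acceptance region.
Since power = 1 − β and β decreases, power increases.

It increases.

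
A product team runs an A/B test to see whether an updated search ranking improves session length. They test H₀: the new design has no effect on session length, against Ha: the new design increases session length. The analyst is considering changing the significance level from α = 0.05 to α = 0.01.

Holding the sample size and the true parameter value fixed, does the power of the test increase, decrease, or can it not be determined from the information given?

Lowering α raises the bar for rejection; under Ha, the test now fails to reject on outcomes it previously would have rejected.
Since power = 1 − β and β increases, power decreases.

It decreases.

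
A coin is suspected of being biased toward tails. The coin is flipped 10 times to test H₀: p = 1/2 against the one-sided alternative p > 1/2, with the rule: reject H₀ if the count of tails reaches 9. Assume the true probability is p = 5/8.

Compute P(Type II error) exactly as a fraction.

Under the alternative p = 5/8, X ~ Binomial(10, 5/8); β is the probability the test does not reject, P(X < 9).
Equivalently, β = 1 − P(X ≥ 9) = 1005382449/1073741824.

1005382449/1073741824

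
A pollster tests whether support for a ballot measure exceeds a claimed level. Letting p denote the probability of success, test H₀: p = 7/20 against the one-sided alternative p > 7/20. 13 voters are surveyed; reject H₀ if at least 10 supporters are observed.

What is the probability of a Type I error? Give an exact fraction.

α = P(reject H₀ | H₀ true) = P(K ≥ 10 | p = 7/20), with K ~ Binomial(13, 7/20).
Summing C(13,j)(7/20)^j(13/20)^{13−j} for j = 10,…,13 gives 5149806264519/2048000000000000.

5149806264519/2048000000000000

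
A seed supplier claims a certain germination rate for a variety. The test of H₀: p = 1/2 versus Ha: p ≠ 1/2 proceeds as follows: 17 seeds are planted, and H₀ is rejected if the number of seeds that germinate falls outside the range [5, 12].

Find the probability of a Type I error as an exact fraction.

α = P(Y ≤ 4 or Y ≥ 13 | p = 1/2), Y ~ Binomial(17, 1/2).
The two tails are symmetric, so α = 2·(1 + 17 + 136 + 680 + 2380)/2^17 = 6428/131072 = 1607/32768.

1607/32768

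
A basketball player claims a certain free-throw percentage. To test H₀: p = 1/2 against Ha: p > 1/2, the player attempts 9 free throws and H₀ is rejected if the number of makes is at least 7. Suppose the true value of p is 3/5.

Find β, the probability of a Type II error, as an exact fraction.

1500416/1953125

Under the alternative p = 3/5, X ~ Binomial(9, 3/5); β is the probability the test does not reject, P(X < 7).
Adding the binomial probabilities P(X=0)+…+P(X=6) at p = 3/5 gives 1500416/1953125.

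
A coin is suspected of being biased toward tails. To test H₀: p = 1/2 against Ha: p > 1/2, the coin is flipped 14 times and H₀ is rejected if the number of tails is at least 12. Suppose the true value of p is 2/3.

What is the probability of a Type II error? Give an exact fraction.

1426387/1594323

Under the alternative p = 2/3, S ~ Binomial(14, 2/3); β is the probability the test does not reject, P(S < 12).
Equivalently, β = 1 − P(S ≥ 12) = 1426387/1594323.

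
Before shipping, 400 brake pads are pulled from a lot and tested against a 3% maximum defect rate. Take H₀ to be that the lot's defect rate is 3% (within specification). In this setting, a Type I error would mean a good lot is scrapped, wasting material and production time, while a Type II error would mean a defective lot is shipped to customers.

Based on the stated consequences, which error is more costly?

The Type II consequence (a defective lot is shipped to customers) is more severe than the Type I consequence (a good lot is scrapped, wasting material and production time).

Type II error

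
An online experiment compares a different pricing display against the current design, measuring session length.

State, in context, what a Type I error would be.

A Type I error would mean concluding that the new design increases session length when in fact the new design has no effect on session length.

With the conventional null hypothesis that the new design has no effect on session length:
A Type I error is rejecting H₀ when H₀ is true.
Here that means shipping the new feature to all users when actually the new design has no effect on session length.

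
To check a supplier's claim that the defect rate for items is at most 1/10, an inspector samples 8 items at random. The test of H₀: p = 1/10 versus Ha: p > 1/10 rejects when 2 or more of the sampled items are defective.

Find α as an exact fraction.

Under H₀, K ~ Binomial(8, 1/10); the Type I error rate is P(K ≥ 2).
Via the complement, α = 1 − Σ_{j=0}^{1} C(8,j)(1/10)^j(9/10)^{8-j} = 18689527/100000000.

18689527/100000000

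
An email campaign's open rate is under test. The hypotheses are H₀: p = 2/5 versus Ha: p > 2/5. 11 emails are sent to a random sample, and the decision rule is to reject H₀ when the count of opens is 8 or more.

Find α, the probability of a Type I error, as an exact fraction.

285952/9765625

α = P(reject H₀ | H₀ true) = P(X ≥ 8 | p = 2/5), with X ~ Binomial(11, 2/5).
Summing C(11,j)(2/5)^j(3/5)^{11−j} for j = 8,…,11 gives 285952/9765625.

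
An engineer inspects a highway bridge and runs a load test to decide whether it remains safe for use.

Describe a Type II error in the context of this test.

With the conventional null hypothesis that the structure meets the required load capacity (safe):
A Type II error is failing to reject H₀ when H₀ is false.
Here that means keeping the structure open when actually the structure is structurally deficient.

A Type II error would mean concluding that the structure meets the required load capacity (safe) (or at least failing to establish that the structure is structurally deficient) when in fact the structure is structurally deficient.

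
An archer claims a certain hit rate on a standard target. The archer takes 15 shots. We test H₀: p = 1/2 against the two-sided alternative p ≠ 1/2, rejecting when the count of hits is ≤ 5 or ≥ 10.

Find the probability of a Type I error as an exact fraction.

309/1024

The significance level is the null-hypothesis probability of the rejection region {≤5} ∪ {≥10}.
Each tail has probability (1 + 15 + 105 + 455 + 1365 + 3003)/32768; doubling gives α = 9888/32768 = 309/1024.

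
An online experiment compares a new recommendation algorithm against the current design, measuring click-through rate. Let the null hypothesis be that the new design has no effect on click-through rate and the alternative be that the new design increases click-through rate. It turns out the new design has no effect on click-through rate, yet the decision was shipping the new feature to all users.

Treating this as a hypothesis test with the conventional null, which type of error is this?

Type I error

'Shipping the new feature to all users' corresponds to rejecting H₀.
H₀ was rejected but H₀ is true — a Type I error (false positive).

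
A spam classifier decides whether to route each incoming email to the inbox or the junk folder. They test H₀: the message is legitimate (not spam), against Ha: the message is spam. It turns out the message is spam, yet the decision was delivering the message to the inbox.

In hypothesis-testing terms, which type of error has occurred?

Type II error

'Delivering the message to the inbox' corresponds to failing to reject H₀.
H₀ was not rejected but H₀ is false — a Type II error (false negative).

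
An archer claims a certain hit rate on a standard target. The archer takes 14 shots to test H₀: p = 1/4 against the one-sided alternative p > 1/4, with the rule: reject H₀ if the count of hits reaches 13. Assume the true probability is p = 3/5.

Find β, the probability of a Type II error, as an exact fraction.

Under the alternative p = 3/5, S ~ Binomial(14, 3/5); β is the probability the test does not reject, P(S < 13).
Equivalently, β = 1 − P(S ≥ 13) = 6054091612/6103515625.

6054091612/6103515625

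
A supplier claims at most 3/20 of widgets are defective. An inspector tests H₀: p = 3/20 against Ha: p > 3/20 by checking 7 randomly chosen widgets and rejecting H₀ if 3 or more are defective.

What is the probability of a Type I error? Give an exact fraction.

Under H₀, X ~ Binomial(7, 3/20); the Type I error rate is P(X ≥ 3).
Via the complement, α = 1 − Σ_{j=0}^{2} C(7,j)(3/20)^j(17/20)^{7-j} = 18883881/256000000.

18883881/256000000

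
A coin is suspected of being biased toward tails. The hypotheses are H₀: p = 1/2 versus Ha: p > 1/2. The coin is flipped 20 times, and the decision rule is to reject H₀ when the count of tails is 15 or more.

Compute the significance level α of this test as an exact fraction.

5425/262144

α = P(reject H₀ | H₀ true) = P(K ≥ 15 | p = 1/2), with K ~ Binomial(20, 1/2).
Summing the upper tail: (15504 + 4845 + 1140 + 190 + 20 + 1) / 2^20 = 21700/1048576 = 5425/262144.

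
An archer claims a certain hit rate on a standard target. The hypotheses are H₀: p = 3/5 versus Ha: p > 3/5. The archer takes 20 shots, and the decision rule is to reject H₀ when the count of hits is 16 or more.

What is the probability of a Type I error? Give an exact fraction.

α = P(reject H₀ | H₀ true) = P(Y ≥ 16 | p = 3/5), with Y ~ Binomial(20, 3/5).
Summing C(20,j)(3/5)^j(2/5)^{20−j} for j = 16,…,20 gives 4859156913201/95367431640625.

4859156913201/95367431640625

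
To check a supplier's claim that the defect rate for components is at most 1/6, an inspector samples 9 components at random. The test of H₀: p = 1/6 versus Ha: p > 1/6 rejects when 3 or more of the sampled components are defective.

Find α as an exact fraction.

898223/5038848

The significance level is the probability, assuming p = 1/6, of seeing 3 or more defectives in 9 draws.
Computing the lower-tail complement: 1 − 4140625/5038848 = 898223/5038848.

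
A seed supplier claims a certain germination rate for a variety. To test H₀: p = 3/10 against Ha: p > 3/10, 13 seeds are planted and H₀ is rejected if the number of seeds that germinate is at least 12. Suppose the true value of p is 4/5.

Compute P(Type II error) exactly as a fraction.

935490453/1220703125

β = P(fail to reject H₀ | Ha true) = P(K ≤ 11 | p = 4/5), K ~ Binomial(13, 4/5).
Adding the binomial probabilities P(K=0)+…+P(K=11) at p = 4/5 gives 935490453/1220703125.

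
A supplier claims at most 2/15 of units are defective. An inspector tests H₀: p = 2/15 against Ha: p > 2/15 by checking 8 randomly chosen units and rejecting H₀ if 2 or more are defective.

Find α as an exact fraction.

743183632/2562890625

α = P(reject H₀ | H₀ true) = P(X ≥ 2 | p = 2/15), X ~ Binomial(8, 2/15).
α = 1 − P(X ≤ 1) = 1 − 1819706993/2562890625 = 743183632/2562890625.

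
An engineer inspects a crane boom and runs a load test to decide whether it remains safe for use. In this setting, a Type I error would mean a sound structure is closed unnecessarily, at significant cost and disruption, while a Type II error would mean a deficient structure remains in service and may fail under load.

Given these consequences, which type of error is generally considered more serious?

Type II error

The Type II consequence (a deficient structure remains in service and may fail under load) is more severe than the Type I consequence (a sound structure is closed unnecessarily, at significant cost and disruption).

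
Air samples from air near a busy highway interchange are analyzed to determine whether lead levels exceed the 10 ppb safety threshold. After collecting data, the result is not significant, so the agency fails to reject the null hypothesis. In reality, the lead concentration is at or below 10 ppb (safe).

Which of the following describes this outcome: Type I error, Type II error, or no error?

The conventional null hypothesis here is that the lead concentration is at or below 10 ppb (safe).
The test retained a true H₀ — the decision matches the true state.

No error (correct decision).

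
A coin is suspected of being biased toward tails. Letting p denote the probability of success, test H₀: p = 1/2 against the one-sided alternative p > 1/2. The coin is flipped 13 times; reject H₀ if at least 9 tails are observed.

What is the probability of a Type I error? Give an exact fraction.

The Type I error probability is α = P(X ≥ 9) computed under H₀, where X ~ Binomial(13, 1/2).
That's C(13,9) + C(13,10) + C(13,11) + C(13,12) + C(13,13) over 2^13, i.e. (715 + 286 + 78 + 13 + 1)/8192 = 1093/8192.

1093/8192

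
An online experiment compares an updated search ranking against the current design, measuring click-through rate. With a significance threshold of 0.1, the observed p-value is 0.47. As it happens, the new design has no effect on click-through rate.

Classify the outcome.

The conventional null hypothesis is that the new design has no effect on click-through rate.
Since p = 0.47 ≥ α = 0.1, H₀ is not rejected.
H₀ is true (actually the new design has no effect on click-through rate).
The decision matches the true state — no error.

Neither — the decision is correct.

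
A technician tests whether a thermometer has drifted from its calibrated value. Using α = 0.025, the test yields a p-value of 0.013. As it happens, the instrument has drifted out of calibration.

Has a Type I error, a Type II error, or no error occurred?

The conventional null hypothesis is that the instrument is correctly calibrated.
Since p = 0.013 < α = 0.025, H₀ is rejected.
H₀ is false (actually the instrument has drifted out of calibration).
The decision matches the true state — no error.

Neither — the decision is correct.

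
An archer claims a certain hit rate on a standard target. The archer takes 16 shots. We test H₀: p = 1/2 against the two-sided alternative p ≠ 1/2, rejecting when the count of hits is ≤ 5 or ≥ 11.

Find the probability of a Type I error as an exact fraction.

6885/32768

The significance level is the null-hypothesis probability of the rejection region {≤5} ∪ {≥11}.
Each tail has probability (1 + 16 + 120 + 560 + 1820 + 4368)/65536; doubling gives α = 13770/65536 = 6885/32768.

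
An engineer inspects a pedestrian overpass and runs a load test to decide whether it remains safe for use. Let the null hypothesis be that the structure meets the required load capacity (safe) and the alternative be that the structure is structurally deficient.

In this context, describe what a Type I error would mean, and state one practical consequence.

A Type I error is rejecting H₀ when H₀ is true.
Here that means closing the structure for repairs when actually the structure meets the required load capacity (safe).

A Type I error would mean concluding that the structure is structurally deficient when in fact the structure meets the required load capacity (safe). Consequence: a sound structure is closed unnecessarily, at significant cost and disruption.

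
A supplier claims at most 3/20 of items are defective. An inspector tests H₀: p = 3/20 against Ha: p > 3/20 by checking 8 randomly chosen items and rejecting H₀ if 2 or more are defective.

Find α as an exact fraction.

8776114407/25600000000

The significance level is the probability, assuming p = 3/20, of seeing 2 or more defectives in 8 draws.
α = 1 − P(S ≤ 1) = 1 − 16823885593/25600000000 = 8776114407/25600000000.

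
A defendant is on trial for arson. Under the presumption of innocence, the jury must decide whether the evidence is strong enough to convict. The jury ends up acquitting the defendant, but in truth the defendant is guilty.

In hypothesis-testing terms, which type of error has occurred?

The null hypothesis here is that the defendant is innocent.
'Acquitting the defendant' corresponds to failing to reject H₀.
H₀ was not rejected but H₀ is false — a Type II error (false negative).

Type II error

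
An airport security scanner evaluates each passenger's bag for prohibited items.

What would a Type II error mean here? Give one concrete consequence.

A Type II error would mean concluding that the bag contains no prohibited items (or at least failing to establish that the bag contains a prohibited item) when in fact the bag contains a prohibited item. Consequence: a prohibited item passes through security undetected.

With the conventional null hypothesis that the bag contains no prohibited items:
A Type II error is failing to reject H₀ when H₀ is false.
Here that means letting the bag through when actually the bag contains a prohibited item.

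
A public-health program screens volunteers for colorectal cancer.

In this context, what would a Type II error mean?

A Type II error would mean concluding that the patient does not have colorectal cancer (or at least failing to establish that the patient has colorectal cancer) when in fact the patient has colorectal cancer.

With the conventional null hypothesis that the patient does not have colorectal cancer:
A Type II error is failing to reject H₀ when H₀ is false.
Here that means clearing the patient as negative when actually the patient has colorectal cancer.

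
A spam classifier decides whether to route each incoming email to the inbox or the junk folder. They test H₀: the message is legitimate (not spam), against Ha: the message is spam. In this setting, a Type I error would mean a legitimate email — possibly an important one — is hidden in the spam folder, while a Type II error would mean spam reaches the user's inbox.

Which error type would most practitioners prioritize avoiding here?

The Type I consequence (a legitimate email — possibly an important one — is hidden in the spam folder) is more severe than the Type II consequence (spam reaches the user's inbox).

Type I error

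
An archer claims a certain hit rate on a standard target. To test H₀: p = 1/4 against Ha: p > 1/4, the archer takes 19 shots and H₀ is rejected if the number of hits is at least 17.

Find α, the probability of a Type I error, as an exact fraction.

1597/274877906944

Under H₀, K ~ Binomial(19, 1/4), and α = P(K ≥ 17).
Adding the binomial terms for j = 17 through 19 with p = 1/4 yields 1597/274877906944.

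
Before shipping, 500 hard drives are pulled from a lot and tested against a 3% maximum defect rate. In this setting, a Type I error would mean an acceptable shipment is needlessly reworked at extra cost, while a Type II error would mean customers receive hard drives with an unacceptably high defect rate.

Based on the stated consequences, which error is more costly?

Type II error

The Type II consequence (customers receive hard drives with an unacceptably high defect rate) is more severe than the Type I consequence (an acceptable shipment is needlessly reworked at extra cost).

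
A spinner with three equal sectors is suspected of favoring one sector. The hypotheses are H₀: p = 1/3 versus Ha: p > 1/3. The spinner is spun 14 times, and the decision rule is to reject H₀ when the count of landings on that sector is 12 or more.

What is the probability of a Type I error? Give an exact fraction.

The Type I error probability is α = P(S ≥ 12) computed under H₀, where S ~ Binomial(14, 1/3).
P(S ≥ 12) = Σ_{j=12}^{14} C(14,j)·(1/3)^j·(2/3)^{14-j} = 131/1594323.

131/1594323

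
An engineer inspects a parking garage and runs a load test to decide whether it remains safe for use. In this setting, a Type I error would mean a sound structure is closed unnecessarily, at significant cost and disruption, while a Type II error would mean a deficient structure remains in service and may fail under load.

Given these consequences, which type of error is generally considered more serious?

Type II error

The Type II consequence (a deficient structure remains in service and may fail under load) is more severe than the Type I consequence (a sound structure is closed unnecessarily, at significant cost and disruption).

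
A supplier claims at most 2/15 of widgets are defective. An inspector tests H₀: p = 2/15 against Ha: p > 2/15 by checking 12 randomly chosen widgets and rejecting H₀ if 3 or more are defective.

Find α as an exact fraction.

5408352292624/25949267578125

The significance level is the probability, assuming p = 2/15, of seeing 3 or more defectives in 12 draws.
Via the complement, α = 1 − Σ_{j=0}^{2} C(12,j)(2/15)^j(13/15)^{12-j} = 5408352292624/25949267578125.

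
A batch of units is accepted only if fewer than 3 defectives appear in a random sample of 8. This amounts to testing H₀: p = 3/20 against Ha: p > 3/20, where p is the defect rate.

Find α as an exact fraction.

α = P(reject H₀ | H₀ true) = P(X ≥ 3 | p = 3/20), X ~ Binomial(8, 3/20).
Via the complement, α = 1 − Σ_{j=0}^{2} C(8,j)(3/20)^j(17/20)^{8-j} = 2693447019/25600000000.

2693447019/25600000000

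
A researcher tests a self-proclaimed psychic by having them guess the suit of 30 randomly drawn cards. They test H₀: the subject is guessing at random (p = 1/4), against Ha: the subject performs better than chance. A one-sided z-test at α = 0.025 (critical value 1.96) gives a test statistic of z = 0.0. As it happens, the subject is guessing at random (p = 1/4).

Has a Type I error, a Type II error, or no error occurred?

No error — this is a correct decision.

Since z = 0.0 ≤ z* = 1.96, H₀ is not rejected.
H₀ is true (actually the subject is guessing at random (p = 1/4)).
The decision matches the true state — no error.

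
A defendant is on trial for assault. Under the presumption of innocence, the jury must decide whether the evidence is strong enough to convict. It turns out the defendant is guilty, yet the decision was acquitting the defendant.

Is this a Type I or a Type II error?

The null hypothesis here is that the defendant is innocent.
'Acquitting the defendant' corresponds to failing to reject H₀.
H₀ was not rejected but H₀ is false — a Type II error (false negative).

Type II error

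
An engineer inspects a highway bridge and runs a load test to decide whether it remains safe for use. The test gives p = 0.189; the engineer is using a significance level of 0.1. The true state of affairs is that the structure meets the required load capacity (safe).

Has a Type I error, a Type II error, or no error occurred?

No error (correct decision).

The conventional null hypothesis is that the structure meets the required load capacity (safe).
Since p = 0.189 ≥ α = 0.1, H₀ is not rejected.
H₀ is true (actually the structure meets the required load capacity (safe)).
The decision matches the true state — no error.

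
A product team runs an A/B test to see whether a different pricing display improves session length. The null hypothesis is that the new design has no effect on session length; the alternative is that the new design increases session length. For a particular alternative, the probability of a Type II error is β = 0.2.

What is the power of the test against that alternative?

Power = 1 − β = 1 − 0.2 = 0.8.

0.8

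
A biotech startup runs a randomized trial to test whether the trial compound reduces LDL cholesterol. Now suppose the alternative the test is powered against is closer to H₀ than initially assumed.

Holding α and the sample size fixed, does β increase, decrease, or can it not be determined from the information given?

A smaller true effect puts the Ha sampling distribution closer to H₀, so more of it falls in the non-rejection region.

It increases.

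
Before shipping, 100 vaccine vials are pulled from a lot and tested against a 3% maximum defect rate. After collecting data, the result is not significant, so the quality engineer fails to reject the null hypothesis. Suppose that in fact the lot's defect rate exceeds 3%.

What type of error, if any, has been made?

The conventional null hypothesis here is that the lot's defect rate is 3% (within specification).
H₀ was not rejected, but H₀ is actually false.
Failing to reject a false null hypothesis is a Type II error (false negative).

Type II error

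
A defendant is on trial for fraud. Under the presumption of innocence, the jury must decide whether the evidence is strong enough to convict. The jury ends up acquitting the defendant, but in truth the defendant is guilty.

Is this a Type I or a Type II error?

The null hypothesis here is that the defendant is innocent.
'Acquitting the defendant' corresponds to failing to reject H₀.
H₀ was not rejected but H₀ is false — a Type II error (false negative).

Type II error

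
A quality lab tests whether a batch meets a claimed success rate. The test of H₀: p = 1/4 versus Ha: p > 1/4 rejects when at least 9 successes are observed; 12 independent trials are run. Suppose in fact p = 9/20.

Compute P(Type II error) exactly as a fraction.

790057068555953/819200000000000

β = P(fail to reject H₀ | Ha true) = P(K ≤ 8 | p = 9/20), K ~ Binomial(12, 9/20).
Adding the binomial probabilities P(K=0)+…+P(K=8) at p = 9/20 gives 790057068555953/819200000000000.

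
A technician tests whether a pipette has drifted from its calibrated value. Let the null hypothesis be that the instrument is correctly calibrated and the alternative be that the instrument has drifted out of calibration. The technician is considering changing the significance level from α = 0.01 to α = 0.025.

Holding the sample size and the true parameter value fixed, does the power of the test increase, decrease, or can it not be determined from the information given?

A larger α widens the rejection region, so when the alternative is true more outcomes lead to rejection — failing to reject becomes less likely.
Since power = 1 − β and β decreases, power increases.

It increases.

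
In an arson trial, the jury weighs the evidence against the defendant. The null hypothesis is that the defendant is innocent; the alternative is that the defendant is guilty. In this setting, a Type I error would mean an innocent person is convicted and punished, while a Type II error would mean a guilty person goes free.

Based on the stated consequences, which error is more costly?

The Type I consequence (an innocent person is convicted and punished) is more severe than the Type II consequence (a guilty person goes free).

Type I error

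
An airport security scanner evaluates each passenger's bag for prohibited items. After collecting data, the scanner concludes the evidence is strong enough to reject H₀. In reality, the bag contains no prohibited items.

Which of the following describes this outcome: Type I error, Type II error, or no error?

The conventional null hypothesis here is that the bag contains no prohibited items.
H₀ was rejected, but H₀ is actually true.
Rejecting a true null hypothesis is a Type I error (false positive).

Type I error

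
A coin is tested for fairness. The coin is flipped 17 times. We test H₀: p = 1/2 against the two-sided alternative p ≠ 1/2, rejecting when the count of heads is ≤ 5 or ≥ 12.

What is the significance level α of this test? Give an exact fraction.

4701/32768

α = P(S ≤ 5 or S ≥ 12 | p = 1/2), S ~ Binomial(17, 1/2).
Each tail has probability (1 + 17 + 136 + 680 + 2380 + 6188)/131072; doubling gives α = 18804/131072 = 4701/32768.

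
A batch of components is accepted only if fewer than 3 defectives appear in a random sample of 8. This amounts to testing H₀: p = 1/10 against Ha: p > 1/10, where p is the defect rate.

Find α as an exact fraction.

α = P(reject H₀ | H₀ true) = P(K ≥ 3 | p = 1/10), K ~ Binomial(8, 1/10).
Via the complement, α = 1 − Σ_{j=0}^{2} C(8,j)(1/10)^j(9/10)^{8-j} = 3809179/100000000.

3809179/100000000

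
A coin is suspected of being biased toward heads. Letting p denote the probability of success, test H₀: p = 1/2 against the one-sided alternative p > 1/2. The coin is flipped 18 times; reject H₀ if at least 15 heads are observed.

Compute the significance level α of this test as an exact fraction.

Under H₀, S ~ Binomial(18, 1/2), and α = P(S ≥ 15).
That's C(18,15) + C(18,16) + C(18,17) + C(18,18) over 2^18, i.e. (816 + 153 + 18 + 1)/262144 = 988/262144 = 247/65536.

247/65536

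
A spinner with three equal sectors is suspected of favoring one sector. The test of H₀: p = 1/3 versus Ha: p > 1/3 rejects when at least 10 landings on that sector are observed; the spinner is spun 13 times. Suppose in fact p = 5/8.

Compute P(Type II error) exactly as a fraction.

β = P(fail to reject H₀ | Ha true) = P(Y ≤ 9 | p = 5/8), Y ~ Binomial(13, 5/8).
Equivalently, β = 1 − P(Y ≥ 10) = 107331531597/137438953472.

107331531597/137438953472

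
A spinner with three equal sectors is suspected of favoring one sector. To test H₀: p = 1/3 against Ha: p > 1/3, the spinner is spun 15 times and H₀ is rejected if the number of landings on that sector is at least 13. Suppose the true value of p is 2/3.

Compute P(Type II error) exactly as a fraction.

A Type II error is failing to reject when Ha holds: with p = 2/3, β = P(X ≤ 12).
Equivalently, β = 1 − P(X ≥ 13) = 13210219/14348907.

13210219/14348907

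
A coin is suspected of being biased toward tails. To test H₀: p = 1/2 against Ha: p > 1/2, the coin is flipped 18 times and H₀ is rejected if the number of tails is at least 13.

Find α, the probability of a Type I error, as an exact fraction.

1577/32768

α = P(reject H₀ | H₀ true) = P(K ≥ 13 | p = 1/2), with K ~ Binomial(18, 1/2).
That's C(18,13) + C(18,14) + C(18,15) + C(18,16) + C(18,17) + C(18,18) over 2^18, i.e. (8568 + 3060 + 816 + 153 + 18 + 1)/262144 = 12616/262144 = 1577/32768.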